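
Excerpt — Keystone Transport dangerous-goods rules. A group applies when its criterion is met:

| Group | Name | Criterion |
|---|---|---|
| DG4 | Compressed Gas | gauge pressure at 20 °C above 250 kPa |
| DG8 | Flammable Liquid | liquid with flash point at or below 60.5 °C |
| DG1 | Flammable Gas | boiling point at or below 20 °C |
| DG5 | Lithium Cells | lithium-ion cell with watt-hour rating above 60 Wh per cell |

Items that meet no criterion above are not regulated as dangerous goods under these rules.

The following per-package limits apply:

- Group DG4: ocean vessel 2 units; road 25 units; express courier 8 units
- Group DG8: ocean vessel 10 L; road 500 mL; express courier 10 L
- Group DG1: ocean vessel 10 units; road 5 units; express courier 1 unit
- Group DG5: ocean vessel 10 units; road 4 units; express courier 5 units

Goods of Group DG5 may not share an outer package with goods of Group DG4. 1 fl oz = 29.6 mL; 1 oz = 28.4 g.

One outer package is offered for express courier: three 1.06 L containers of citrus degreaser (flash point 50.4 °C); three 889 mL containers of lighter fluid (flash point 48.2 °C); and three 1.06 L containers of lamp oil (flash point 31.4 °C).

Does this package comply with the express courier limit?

With flash point 50.4 °C (≤ 60.5 °C), the citrus degreaser falls in Group DG8.
Lighter fluid: flash point 48.2 °C ≤ 60.5 °C → Group DG8 (Flammable Liquid).
With flash point 31.4 °C (≤ 60.5 °C), the lamp oil falls in Group DG8.
Group DG8 net quantity: (three 1.06 L containers = 3.18 L) + (three 889 mL containers = 2.667 L) + (three 1.06 L containers = 3.18 L) = 9.027 L.
That is within the Group DG8 express courier limit of 10 L.

Yes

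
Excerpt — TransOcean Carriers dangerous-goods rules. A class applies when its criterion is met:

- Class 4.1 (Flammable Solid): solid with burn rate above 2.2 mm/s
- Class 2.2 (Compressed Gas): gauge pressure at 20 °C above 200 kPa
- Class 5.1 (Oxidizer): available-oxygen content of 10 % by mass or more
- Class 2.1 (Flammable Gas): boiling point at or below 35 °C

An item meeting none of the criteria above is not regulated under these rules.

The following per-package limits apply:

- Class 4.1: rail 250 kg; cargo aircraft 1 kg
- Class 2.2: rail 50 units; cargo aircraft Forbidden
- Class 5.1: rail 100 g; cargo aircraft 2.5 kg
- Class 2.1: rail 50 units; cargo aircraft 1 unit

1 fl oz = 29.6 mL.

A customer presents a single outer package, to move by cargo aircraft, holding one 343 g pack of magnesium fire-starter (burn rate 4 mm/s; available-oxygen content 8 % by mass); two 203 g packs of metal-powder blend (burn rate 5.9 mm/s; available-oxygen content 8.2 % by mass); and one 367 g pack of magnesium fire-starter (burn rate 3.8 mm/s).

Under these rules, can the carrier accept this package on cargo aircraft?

No

Burn rate 4 mm/s meets the Class 4.1 criterion (Flammable Solid), so the magnesium fire-starter is Class 4.1.
With burn rate 5.9 mm/s (> 2.2 mm/s), the metal-powder blend falls in Class 4.1.
Burn rate 3.8 mm/s meets the Class 4.1 criterion (Flammable Solid), so the magnesium fire-starter is Class 4.1.
Class 4.1 net quantity: 343 g + (two 203 g packs = 406 g) + 367 g = 1.116 kg.
That exceeds the Class 4.1 cargo aircraft limit of 1 kg.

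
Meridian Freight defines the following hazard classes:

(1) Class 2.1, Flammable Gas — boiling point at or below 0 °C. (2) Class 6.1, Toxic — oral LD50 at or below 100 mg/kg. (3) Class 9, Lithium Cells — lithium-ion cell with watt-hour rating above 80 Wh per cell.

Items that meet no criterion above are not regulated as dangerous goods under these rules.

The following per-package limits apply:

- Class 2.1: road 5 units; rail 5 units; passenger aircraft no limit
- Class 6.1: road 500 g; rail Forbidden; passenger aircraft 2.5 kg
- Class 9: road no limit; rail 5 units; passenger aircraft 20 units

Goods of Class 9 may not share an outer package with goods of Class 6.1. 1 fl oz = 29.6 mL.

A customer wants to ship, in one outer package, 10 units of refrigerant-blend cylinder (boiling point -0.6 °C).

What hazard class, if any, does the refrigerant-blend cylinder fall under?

Class 2.1

With boiling point -0.6 °C (≤ 0 °C), the refrigerant-blend cylinder falls in Class 2.1.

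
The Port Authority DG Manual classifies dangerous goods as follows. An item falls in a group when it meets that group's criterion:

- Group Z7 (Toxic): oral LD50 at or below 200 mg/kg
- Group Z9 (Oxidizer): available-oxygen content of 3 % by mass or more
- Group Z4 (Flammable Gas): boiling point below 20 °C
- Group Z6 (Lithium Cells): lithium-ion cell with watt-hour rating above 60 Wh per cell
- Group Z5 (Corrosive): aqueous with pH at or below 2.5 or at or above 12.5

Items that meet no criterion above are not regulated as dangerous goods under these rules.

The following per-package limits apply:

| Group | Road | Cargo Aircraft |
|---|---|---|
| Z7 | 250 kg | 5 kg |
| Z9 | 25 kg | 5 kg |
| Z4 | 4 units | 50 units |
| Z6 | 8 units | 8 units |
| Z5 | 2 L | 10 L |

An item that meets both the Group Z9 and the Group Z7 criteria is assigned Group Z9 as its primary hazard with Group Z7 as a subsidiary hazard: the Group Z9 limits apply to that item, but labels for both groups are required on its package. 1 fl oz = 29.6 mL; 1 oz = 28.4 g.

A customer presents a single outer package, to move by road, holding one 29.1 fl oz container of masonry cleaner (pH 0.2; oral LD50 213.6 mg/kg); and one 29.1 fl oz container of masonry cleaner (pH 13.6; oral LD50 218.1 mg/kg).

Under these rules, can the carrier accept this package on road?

With pH 0.2 (≤ 2.5), the masonry cleaner falls in Group Z5.
Masonry cleaner: pH 13.6 ≥ 12.5 → Group Z5 (Corrosive).
Total Group Z5: (one 29.1 fl oz container = 861.36 mL) + (one 29.1 fl oz container = 861.36 mL) = 1722.72 mL.
1722.72 mL ≤ 2 L (road limit, Group Z5) — within limit.

Yes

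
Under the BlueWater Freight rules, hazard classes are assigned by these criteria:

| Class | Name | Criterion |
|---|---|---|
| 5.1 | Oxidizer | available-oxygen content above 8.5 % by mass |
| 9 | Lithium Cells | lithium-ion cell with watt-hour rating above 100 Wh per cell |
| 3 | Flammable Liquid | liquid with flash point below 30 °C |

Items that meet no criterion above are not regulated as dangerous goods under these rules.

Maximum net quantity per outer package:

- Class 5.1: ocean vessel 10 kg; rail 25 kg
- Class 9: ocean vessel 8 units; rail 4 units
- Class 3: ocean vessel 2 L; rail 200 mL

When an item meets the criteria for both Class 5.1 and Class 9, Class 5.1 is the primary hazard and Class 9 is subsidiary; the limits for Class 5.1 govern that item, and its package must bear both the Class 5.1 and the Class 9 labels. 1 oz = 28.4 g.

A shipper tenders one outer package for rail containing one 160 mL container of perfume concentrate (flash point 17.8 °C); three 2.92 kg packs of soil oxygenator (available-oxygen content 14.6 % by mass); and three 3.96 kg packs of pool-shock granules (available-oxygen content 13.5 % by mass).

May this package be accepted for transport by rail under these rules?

Yes

With flash point 17.8 °C (< 30 °C), the perfume concentrate falls in Class 3.
Soil oxygenator: available-oxygen content 14.6 % by mass > 8.5 % by mass → Class 5.1 (Oxidizer).
The pool-shock granules have available-oxygen content 13.5 % by mass, which is > 8.5 % by mass, so they are Class 5.1 (Oxidizer).
Class 5.1 net quantity: (three 2.92 kg packs = 8.76 kg) + (three 3.96 kg packs = 11.88 kg) = 20.64 kg.
That is within the Class 5.1 rail limit of 25 kg.
Class 3 quantity: 160 mL.
160 mL ≤ 200 mL (rail limit, Class 3) — within limit.
Every hazard class is within its rail limit and no segregation rule is violated.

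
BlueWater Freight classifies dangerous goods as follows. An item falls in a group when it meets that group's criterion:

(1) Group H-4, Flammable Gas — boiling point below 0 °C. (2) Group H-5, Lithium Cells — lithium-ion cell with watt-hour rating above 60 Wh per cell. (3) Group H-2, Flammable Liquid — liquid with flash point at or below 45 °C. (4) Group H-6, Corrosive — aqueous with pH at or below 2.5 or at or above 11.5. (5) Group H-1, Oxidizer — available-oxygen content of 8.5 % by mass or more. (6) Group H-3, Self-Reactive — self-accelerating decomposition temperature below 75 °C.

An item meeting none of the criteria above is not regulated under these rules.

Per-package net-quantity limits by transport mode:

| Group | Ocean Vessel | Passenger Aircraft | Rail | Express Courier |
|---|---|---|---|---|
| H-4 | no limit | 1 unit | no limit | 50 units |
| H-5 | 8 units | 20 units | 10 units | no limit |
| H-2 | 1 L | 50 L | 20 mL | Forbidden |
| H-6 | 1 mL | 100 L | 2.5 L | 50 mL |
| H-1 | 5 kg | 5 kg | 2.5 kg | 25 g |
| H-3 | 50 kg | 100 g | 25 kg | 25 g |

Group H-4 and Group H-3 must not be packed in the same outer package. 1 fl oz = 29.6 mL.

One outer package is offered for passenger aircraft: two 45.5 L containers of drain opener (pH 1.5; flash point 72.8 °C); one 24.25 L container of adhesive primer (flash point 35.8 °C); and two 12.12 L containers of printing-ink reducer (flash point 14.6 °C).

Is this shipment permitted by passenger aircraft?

Drain opener: pH 1.5 ≤ 2.5 → Group H-6 (Corrosive).
The adhesive primer has flash point 35.8 °C, which is ≤ 45 °C, so it is Group H-2 (Flammable Liquid).
The printing-ink reducer has flash point 14.6 °C, which is ≤ 45 °C, so it is Group H-2 (Flammable Liquid).
Group H-2 net quantity: 24.25 L + (two 12.12 L containers = 24.24 L) = 48.49 L.
48.49 L ≤ 50 L (passenger aircraft limit, Group H-2) — within limit.
Group H-6 quantity: two 45.5 L containers = 91 L.
91 L is within the passenger aircraft limit of 100 L for Group H-6.
The segregation rule (Group H-4 with Group H-3) does not apply to Group H-2 with Group H-6.
Every hazard group is within its passenger aircraft limit and no segregation rule is violated.

Yes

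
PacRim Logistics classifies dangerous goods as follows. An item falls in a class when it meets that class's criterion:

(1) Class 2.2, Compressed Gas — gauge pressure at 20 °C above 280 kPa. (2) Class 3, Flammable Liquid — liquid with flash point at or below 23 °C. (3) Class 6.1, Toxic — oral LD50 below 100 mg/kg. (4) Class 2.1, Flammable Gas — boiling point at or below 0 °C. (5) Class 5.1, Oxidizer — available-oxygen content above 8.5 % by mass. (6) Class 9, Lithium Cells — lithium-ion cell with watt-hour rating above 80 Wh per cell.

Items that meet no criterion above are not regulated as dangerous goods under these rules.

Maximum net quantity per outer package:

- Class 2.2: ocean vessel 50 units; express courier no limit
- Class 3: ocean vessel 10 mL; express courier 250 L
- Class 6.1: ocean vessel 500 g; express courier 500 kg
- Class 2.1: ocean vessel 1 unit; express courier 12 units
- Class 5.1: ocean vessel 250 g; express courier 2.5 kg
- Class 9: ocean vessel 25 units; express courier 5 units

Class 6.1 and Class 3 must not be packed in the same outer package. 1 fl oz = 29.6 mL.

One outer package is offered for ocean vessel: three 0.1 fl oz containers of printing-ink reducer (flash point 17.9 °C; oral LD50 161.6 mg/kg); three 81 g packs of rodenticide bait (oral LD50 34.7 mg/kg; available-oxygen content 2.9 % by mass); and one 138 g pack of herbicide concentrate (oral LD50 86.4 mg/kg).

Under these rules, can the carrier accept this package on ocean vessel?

With flash point 17.9 °C (≤ 23 °C), the printing-ink reducer falls in Class 3.
The rodenticide bait has oral LD50 34.7 mg/kg, which is < 100 mg/kg, so it is Class 6.1 (Toxic).
The herbicide concentrate has oral LD50 86.4 mg/kg, which is < 100 mg/kg, so it is Class 6.1 (Toxic).
Total Class 6.1: (three 81 g packs = 243 g) + 138 g = 381 g.
381 g is within the ocean vessel limit of 500 g for Class 6.1.
Class 3 quantity: three 0.1 fl oz containers = 8.88 mL.
8.88 mL is within the ocean vessel limit of 10 mL for Class 3.
Class 6.1 and Class 3 may not share an outer package.

No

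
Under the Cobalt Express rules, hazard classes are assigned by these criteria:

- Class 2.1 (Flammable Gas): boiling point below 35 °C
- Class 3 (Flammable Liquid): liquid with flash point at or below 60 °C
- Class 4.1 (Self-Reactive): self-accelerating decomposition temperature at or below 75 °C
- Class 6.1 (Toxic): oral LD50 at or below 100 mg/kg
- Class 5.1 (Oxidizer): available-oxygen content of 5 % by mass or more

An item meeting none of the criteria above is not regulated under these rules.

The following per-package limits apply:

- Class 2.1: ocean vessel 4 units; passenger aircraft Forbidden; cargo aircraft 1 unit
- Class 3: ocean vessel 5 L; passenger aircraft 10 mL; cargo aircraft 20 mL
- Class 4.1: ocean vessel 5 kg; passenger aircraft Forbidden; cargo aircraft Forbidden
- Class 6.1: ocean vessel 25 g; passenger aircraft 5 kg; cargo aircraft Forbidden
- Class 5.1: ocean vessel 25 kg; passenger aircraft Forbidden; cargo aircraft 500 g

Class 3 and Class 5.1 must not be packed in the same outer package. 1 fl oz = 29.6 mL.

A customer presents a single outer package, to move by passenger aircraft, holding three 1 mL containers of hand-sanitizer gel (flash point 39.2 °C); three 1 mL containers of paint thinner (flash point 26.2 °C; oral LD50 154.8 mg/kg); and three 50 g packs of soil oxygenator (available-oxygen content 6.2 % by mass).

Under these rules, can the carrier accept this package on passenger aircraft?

Hand-sanitizer gel: flash point 39.2 °C ≤ 60 °C → Class 3 (Flammable Liquid).
The paint thinner has flash point 26.2 °C, which is ≤ 60 °C, so it is Class 3 (Flammable Liquid).
Available-oxygen content 6.2 % by mass meets the Class 5.1 criterion (Oxidizer), so the soil oxygenator is Class 5.1.
Class 3 net quantity: (three 1 mL containers = 3 mL) + (three 1 mL containers = 3 mL) = 6 mL.
6 mL is within the passenger aircraft limit of 10 mL for Class 3.
Class 5.1 quantity: three 50 g packs = 150 g.
Class 5.1 is Forbidden by passenger aircraft.
Class 3 and Class 5.1 may not share an outer package.

No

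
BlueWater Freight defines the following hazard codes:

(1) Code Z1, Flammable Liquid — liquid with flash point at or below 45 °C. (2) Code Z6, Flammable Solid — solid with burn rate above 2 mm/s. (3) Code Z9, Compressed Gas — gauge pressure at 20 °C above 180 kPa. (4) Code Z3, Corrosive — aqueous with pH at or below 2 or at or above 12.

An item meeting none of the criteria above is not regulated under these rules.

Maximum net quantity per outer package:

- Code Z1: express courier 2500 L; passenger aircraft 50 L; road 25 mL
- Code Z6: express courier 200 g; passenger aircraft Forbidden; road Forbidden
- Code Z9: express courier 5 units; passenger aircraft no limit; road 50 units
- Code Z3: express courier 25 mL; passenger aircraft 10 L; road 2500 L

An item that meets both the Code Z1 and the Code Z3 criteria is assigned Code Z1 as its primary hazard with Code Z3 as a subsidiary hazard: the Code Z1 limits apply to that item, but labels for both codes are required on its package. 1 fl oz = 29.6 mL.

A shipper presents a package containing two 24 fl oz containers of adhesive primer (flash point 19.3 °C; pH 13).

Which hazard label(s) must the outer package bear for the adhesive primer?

Code Z1 and Z3

With flash point 19.3 °C (≤ 45 °C), the adhesive primer falls in Code Z1.
With pH 13 (≥ 12), the adhesive primer falls in Code Z3.
By the precedence rule Code Z1 is primary and Code Z3 is subsidiary, and that rule requires both labels on the package.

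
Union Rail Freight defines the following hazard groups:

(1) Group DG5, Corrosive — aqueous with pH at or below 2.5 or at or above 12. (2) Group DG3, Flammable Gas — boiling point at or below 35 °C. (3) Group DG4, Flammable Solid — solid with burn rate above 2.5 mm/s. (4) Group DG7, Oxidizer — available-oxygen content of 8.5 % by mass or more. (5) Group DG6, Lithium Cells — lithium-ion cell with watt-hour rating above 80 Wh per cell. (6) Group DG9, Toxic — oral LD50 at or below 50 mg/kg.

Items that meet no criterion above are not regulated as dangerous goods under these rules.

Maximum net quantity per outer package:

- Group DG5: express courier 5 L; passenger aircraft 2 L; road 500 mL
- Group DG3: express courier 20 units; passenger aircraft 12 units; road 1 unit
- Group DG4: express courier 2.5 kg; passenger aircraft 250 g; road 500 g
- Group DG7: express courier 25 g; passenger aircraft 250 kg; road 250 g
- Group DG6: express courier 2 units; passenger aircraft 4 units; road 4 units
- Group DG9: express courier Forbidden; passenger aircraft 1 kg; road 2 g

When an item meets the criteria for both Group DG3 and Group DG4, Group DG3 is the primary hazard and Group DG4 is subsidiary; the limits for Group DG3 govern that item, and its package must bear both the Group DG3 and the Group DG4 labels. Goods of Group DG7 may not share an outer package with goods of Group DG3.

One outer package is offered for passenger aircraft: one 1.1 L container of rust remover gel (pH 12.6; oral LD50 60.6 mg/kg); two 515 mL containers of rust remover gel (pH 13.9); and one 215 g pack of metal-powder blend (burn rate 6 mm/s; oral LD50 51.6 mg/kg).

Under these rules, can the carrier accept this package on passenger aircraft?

pH 12.6 meets the Group DG5 criterion (Corrosive), so the rust remover gel is Group DG5.
pH 13.9 meets the Group DG5 criterion (Corrosive), so the rust remover gel is Group DG5.
With burn rate 6 mm/s (> 2.5 mm/s), the metal-powder blend falls in Group DG4.
Group DG5 net quantity: 1.1 L + (two 515 mL containers = 1.03 L) = 2.13 L.
2.13 L exceeds the passenger aircraft limit of 2 L for Group DG5.
Group DG4 quantity: 215 g.
215 g ≤ 250 g (passenger aircraft limit, Group DG4) — within limit.
The segregation rule (Group DG7 with Group DG3) does not apply to Group DG5 with Group DG4.

No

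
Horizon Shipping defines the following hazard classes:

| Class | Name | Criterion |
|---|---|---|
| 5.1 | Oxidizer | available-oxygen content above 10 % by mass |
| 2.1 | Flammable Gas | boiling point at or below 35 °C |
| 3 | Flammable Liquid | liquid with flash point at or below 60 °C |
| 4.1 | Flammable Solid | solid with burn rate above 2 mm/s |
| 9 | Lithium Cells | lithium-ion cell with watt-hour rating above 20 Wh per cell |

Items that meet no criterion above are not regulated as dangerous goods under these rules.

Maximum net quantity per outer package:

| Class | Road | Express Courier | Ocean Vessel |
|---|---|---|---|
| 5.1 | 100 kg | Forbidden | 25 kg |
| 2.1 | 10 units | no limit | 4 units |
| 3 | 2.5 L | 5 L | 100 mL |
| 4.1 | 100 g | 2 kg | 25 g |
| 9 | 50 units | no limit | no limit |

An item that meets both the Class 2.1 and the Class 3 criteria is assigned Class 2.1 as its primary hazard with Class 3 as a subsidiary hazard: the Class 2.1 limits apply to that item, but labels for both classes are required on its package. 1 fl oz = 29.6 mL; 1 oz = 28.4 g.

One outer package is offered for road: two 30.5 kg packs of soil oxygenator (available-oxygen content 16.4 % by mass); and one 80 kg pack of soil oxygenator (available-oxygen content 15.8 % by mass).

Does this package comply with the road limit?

No

Available-oxygen content 16.4 % by mass meets the Class 5.1 criterion (Oxidizer), so the soil oxygenator is Class 5.1.
The soil oxygenator has available-oxygen content 15.8 % by mass, which is > 10 % by mass, so it is Class 5.1 (Oxidizer).
Class 5.1 net quantity: (two 30.5 kg packs = 61 kg) + 80 kg = 141 kg.
That exceeds the Class 5.1 road limit of 100 kg.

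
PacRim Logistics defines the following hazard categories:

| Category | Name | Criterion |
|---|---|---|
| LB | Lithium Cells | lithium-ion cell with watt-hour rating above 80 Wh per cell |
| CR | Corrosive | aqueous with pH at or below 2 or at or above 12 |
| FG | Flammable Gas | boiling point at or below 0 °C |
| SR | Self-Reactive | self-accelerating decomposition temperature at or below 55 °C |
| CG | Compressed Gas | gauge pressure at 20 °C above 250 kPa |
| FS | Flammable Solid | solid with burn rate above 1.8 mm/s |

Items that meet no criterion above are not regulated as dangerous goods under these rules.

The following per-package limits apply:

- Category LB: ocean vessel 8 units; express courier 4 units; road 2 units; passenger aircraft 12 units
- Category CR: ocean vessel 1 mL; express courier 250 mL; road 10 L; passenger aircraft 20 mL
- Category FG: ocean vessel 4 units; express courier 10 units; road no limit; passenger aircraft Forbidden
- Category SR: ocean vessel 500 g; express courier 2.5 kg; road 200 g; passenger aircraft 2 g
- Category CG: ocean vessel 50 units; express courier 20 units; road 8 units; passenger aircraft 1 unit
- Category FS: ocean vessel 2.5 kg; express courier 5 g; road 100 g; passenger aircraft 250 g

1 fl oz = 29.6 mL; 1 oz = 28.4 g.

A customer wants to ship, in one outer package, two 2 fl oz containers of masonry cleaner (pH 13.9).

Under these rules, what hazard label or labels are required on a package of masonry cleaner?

The masonry cleaner has pH 13.9, which is ≥ 12, so it is Category CR (Corrosive).
Only the Category CR label is required.

Category CR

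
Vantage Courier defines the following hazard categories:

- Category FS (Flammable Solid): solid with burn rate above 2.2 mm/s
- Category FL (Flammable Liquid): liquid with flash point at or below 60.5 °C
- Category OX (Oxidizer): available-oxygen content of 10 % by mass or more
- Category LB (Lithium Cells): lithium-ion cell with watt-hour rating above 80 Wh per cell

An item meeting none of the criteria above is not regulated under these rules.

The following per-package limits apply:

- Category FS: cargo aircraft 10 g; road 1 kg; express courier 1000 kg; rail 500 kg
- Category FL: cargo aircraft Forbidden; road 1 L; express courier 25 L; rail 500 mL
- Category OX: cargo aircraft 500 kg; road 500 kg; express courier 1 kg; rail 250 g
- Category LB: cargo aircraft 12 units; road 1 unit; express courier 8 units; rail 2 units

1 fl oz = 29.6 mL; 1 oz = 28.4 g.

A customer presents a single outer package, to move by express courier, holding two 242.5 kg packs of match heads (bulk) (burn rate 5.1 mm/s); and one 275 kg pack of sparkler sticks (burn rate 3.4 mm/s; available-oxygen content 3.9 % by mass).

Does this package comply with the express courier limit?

Yes

With burn rate 5.1 mm/s (> 2.2 mm/s), the match heads (bulk) fall in Category FS.
With burn rate 3.4 mm/s (> 2.2 mm/s), the sparkler sticks fall in Category FS.
Total Category FS: (two 242.5 kg packs = 485 kg) + 275 kg = 760 kg.
760 kg is within the express courier limit of 1000 kg for Category FS.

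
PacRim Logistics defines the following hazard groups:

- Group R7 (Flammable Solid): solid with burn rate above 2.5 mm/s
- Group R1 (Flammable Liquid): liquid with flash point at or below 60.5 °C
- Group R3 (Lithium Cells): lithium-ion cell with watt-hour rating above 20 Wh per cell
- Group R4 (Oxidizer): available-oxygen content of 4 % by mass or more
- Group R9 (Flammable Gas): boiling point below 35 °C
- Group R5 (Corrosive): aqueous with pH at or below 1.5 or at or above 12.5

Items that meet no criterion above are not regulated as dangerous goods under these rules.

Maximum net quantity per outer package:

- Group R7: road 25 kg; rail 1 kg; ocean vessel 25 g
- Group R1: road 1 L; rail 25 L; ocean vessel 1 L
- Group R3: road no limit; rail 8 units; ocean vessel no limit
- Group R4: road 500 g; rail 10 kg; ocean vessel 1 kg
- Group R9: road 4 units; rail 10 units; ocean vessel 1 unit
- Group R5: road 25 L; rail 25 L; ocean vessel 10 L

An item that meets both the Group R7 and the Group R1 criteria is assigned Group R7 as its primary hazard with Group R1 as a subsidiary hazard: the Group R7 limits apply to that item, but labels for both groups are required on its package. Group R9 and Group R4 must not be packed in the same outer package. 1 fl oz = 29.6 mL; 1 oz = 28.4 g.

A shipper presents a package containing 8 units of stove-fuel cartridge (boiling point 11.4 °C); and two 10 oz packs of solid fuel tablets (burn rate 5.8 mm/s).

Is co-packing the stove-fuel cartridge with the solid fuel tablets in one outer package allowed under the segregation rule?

With boiling point 11.4 °C (< 35 °C), the stove-fuel cartridge falls in Group R9.
The solid fuel tablets have burn rate 5.8 mm/s, which is > 2.5 mm/s, so they are Group R7 (Flammable Solid).
No segregation rule bars Group R9 with Group R7.

Yes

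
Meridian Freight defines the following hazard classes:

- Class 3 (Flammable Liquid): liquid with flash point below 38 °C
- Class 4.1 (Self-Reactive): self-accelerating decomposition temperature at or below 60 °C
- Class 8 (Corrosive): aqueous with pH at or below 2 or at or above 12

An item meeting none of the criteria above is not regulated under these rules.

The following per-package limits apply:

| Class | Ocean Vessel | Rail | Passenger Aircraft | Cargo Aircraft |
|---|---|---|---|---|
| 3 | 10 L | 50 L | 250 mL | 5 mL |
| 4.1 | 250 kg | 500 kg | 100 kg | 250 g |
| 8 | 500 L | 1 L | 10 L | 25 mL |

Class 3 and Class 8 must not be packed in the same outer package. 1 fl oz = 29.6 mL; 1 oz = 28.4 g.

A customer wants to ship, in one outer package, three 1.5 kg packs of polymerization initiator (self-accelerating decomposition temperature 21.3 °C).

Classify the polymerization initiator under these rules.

Self-accelerating decomposition temperature 21.3 °C meets the Class 4.1 criterion (Self-Reactive), so the polymerization initiator is Class 4.1.

Class 4.1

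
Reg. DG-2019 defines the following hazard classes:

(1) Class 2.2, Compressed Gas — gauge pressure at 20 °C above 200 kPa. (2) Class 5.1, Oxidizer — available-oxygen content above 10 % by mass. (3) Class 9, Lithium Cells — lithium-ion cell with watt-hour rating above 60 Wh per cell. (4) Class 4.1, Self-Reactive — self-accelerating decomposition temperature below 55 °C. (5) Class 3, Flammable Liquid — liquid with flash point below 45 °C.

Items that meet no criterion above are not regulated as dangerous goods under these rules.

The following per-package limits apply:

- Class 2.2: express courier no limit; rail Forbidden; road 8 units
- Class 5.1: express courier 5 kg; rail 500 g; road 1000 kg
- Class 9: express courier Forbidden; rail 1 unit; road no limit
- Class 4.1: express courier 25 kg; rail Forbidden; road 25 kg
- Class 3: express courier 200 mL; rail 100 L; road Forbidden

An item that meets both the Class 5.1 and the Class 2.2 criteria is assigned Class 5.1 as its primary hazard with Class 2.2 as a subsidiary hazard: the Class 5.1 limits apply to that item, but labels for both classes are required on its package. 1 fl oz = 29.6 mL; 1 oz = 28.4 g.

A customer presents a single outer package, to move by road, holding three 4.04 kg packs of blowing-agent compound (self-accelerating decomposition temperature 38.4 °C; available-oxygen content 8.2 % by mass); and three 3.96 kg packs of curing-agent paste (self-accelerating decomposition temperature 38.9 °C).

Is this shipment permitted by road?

Blowing-agent compound: self-accelerating decomposition temperature 38.4 °C < 55 °C → Class 4.1 (Self-Reactive).
With self-accelerating decomposition temperature 38.9 °C (< 55 °C), the curing-agent paste falls in Class 4.1.
Total Class 4.1: (three 4.04 kg packs = 12.12 kg) + (three 3.96 kg packs = 11.88 kg) = 24 kg.
That is within the Class 4.1 road limit of 25 kg.

Yes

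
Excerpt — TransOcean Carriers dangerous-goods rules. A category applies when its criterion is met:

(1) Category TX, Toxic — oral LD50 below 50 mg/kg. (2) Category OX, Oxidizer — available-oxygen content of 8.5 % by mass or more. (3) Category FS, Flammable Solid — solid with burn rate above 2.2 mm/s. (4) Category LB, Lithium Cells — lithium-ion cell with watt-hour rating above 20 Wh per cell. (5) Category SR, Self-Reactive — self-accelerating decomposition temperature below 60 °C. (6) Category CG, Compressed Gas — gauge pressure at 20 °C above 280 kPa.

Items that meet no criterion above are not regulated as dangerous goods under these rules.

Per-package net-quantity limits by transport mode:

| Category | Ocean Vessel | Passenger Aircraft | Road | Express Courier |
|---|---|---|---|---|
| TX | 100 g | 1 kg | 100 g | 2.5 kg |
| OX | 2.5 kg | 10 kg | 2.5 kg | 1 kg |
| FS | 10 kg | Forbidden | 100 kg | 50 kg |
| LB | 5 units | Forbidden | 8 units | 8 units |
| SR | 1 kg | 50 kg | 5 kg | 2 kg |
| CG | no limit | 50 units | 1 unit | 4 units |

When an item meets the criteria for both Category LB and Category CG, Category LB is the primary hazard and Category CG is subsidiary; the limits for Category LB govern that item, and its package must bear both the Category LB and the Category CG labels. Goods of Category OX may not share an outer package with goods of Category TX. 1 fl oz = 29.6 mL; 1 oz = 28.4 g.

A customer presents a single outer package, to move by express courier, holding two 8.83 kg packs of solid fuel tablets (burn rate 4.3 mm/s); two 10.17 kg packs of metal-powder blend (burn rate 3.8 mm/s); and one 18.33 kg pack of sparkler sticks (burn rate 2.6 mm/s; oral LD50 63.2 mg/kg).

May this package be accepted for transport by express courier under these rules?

No

The solid fuel tablets have burn rate 4.3 mm/s, which is > 2.2 mm/s, so they are Category FS (Flammable Solid).
Burn rate 3.8 mm/s meets the Category FS criterion (Flammable Solid), so the metal-powder blend is Category FS.
The sparkler sticks have burn rate 2.6 mm/s, which is > 2.2 mm/s, so they are Category FS (Flammable Solid).
Total Category FS: (two 8.83 kg packs = 17.66 kg) + (two 10.17 kg packs = 20.34 kg) + 18.33 kg = 56.33 kg.
That exceeds the Category FS express courier limit of 50 kg.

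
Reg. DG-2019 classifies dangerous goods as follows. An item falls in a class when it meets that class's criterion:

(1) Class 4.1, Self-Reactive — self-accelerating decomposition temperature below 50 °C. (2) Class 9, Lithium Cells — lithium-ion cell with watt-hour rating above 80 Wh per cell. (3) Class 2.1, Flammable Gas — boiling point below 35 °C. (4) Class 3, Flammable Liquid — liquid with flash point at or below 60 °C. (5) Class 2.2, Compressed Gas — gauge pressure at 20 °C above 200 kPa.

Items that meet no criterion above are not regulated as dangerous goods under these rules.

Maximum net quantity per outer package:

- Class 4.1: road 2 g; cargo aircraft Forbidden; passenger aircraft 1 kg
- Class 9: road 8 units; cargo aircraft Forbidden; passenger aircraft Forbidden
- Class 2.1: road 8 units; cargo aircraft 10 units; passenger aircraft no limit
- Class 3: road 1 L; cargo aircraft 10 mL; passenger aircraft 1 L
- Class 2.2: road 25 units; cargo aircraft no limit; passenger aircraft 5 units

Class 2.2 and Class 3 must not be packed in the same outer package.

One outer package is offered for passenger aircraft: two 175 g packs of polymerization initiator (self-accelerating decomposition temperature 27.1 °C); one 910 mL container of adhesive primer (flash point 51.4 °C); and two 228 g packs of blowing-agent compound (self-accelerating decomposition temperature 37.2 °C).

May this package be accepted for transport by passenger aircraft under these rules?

Polymerization initiator: self-accelerating decomposition temperature 27.1 °C < 50 °C → Class 4.1 (Self-Reactive).
Adhesive primer: flash point 51.4 °C ≤ 60 °C → Class 3 (Flammable Liquid).
Blowing-agent compound: self-accelerating decomposition temperature 37.2 °C < 50 °C → Class 4.1 (Self-Reactive).
Class 4.1 net quantity: (two 175 g packs = 350 g) + (two 228 g packs = 456 g) = 806 g.
806 g is within the passenger aircraft limit of 1 kg for Class 4.1.
Class 3 quantity: 910 mL.
That is within the Class 3 passenger aircraft limit of 1 L.
The segregation rule (Class 2.2 with Class 3) does not apply to Class 4.1 with Class 3.
Every hazard class is within its passenger aircraft limit and no segregation rule is violated.

Yes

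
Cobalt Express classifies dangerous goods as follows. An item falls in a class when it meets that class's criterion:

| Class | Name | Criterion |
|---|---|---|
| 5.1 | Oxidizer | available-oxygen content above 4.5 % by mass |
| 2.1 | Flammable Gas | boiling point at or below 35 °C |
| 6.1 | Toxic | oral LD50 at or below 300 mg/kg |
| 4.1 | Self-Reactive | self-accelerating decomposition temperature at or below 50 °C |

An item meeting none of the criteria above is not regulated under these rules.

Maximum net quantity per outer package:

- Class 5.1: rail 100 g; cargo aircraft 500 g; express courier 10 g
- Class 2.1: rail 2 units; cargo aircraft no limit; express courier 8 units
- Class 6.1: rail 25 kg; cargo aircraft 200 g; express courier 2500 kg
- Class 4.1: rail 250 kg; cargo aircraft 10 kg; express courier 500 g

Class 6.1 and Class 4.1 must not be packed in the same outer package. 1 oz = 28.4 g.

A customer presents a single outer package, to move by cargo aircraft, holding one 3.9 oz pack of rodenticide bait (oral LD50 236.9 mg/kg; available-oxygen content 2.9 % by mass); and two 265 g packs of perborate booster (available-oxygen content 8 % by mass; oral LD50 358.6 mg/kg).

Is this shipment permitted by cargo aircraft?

No

With oral LD50 236.9 mg/kg (≤ 300 mg/kg), the rodenticide bait falls in Class 6.1.
Available-oxygen content 8 % by mass meets the Class 5.1 criterion (Oxidizer), so the perborate booster is Class 5.1.
Class 6.1 quantity: one 3.9 oz pack = 110.76 g.
That is within the Class 6.1 cargo aircraft limit of 200 g.
Class 5.1 quantity: two 265 g packs = 530 g.
That exceeds the Class 5.1 cargo aircraft limit of 500 g.
The segregation rule (Class 6.1 with Class 4.1) does not apply to Class 6.1 with Class 5.1.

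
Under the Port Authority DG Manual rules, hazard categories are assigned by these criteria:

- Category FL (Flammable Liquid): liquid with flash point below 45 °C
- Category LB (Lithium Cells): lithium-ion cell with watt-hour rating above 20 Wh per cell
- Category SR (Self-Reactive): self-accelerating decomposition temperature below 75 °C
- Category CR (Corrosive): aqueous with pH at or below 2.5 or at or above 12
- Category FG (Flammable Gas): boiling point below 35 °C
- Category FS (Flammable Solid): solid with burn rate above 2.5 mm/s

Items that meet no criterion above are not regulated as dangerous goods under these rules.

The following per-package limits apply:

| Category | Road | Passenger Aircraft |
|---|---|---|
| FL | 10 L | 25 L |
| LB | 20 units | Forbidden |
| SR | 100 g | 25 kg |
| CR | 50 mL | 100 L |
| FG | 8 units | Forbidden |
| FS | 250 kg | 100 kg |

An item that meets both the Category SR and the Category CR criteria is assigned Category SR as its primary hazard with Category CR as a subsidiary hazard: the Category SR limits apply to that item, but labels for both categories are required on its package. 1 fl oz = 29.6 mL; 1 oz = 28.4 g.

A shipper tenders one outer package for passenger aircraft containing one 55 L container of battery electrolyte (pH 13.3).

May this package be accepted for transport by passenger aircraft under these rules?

Yes

The battery electrolyte has pH 13.3, which is ≥ 12, so it is Category CR (Corrosive).
Category CR quantity: 55 L.
55 L ≤ 100 L (passenger aircraft limit, Category CR) — within limit.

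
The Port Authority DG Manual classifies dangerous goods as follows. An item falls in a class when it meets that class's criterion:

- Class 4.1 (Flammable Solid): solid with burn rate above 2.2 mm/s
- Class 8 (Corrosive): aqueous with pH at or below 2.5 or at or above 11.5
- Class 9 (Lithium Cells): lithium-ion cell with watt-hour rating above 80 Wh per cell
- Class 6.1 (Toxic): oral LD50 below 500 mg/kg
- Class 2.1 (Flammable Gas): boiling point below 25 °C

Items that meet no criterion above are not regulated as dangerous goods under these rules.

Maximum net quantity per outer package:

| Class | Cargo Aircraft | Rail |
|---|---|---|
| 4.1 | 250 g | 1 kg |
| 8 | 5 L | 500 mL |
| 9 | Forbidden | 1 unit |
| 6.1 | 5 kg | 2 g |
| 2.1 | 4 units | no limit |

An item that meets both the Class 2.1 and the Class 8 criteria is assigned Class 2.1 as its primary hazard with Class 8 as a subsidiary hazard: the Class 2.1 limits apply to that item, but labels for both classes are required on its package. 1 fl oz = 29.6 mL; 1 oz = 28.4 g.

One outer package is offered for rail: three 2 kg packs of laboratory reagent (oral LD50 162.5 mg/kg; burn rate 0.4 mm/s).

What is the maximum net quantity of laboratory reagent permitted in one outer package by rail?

With oral LD50 162.5 mg/kg (< 500 mg/kg), the laboratory reagent falls in Class 6.1.
The rail limit for Class 6.1 is 2 g.

2 g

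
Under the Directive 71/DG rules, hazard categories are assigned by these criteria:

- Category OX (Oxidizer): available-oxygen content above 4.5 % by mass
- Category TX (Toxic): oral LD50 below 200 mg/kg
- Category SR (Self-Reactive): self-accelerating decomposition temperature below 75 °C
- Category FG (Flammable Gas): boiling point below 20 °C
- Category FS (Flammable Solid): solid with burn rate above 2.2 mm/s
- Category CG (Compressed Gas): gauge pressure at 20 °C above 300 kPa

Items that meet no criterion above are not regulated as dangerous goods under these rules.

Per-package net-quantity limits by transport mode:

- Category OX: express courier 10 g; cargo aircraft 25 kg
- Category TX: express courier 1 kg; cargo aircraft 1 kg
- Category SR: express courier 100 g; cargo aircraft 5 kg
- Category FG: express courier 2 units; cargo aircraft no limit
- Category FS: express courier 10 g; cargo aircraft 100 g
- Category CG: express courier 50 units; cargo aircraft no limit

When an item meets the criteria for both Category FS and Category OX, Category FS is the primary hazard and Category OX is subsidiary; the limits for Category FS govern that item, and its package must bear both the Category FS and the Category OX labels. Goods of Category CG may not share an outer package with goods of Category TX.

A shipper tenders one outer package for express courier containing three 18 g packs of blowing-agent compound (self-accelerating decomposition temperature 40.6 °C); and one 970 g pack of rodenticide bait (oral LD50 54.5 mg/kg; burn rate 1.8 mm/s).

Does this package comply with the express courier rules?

Yes

The blowing-agent compound has self-accelerating decomposition temperature 40.6 °C, which is < 75 °C, so it is Category SR (Self-Reactive).
The rodenticide bait has oral LD50 54.5 mg/kg, which is < 200 mg/kg, so it is Category TX (Toxic).
Category SR quantity: three 18 g packs = 54 g.
That is within the Category SR express courier limit of 100 g.
Category TX quantity: 970 g.
970 g ≤ 1 kg (express courier limit, Category TX) — within limit.
The segregation rule (Category CG with Category TX) does not apply to Category SR with Category TX.
Every hazard category is within its express courier limit and no segregation rule is violated.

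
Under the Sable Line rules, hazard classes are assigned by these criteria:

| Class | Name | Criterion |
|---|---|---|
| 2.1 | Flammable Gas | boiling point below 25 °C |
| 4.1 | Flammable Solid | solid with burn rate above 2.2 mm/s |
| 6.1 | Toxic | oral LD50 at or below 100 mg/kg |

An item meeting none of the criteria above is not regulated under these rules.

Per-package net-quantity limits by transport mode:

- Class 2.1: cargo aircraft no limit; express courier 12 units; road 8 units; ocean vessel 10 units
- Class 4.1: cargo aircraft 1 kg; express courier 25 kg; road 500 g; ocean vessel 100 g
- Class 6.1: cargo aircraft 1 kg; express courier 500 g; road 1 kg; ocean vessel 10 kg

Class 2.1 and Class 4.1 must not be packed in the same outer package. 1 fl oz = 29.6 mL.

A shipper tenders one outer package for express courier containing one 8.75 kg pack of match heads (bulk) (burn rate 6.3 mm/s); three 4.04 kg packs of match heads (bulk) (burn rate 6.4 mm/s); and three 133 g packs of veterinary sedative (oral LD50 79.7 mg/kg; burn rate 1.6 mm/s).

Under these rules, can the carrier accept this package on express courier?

Match heads (bulk): burn rate 6.3 mm/s > 2.2 mm/s → Class 4.1 (Flammable Solid).
The match heads (bulk) have burn rate 6.4 mm/s, which is > 2.2 mm/s, so they are Class 4.1 (Flammable Solid).
The veterinary sedative has oral LD50 79.7 mg/kg, which is ≤ 100 mg/kg, so it is Class 6.1 (Toxic).
Class 4.1 net quantity: 8.75 kg + (three 4.04 kg packs = 12.12 kg) = 20.87 kg.
20.87 kg ≤ 25 kg (express courier limit, Class 4.1) — within limit.
Class 6.1 quantity: three 133 g packs = 399 g.
That is within the Class 6.1 express courier limit of 500 g.
The segregation rule (Class 2.1 with Class 4.1) does not apply to Class 4.1 with Class 6.1.
Every hazard class is within its express courier limit and no segregation rule is violated.

Yes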